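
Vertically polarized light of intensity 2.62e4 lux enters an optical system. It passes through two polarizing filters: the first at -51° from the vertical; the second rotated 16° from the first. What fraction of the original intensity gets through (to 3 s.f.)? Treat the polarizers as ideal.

I/I₀ ≈ 0.366

By Malus's law, I₁ = 2.62e4 lux · cos²(51°) = 1.038e+04 lux.
I₂ = I₁ · cos²(16°) = 1.038e+04 · 0.924 = 9588 lux.
Transmitted fraction = 0.366.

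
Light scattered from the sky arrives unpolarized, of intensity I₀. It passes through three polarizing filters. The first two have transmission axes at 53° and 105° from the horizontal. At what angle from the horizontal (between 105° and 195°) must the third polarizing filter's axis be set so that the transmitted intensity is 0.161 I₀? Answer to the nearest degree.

Unpolarized light through the first polarizer → I₁ = ½ I₀, now polarized at 53°.
I₂ = I₁ cos²(105° − 53°) = 0.5 I₀ · cos²(52°) = 0.1895 I₀.
Need I₃/I₀ = 0.161, so cos²(θ − 105°) = 0.161 / 0.1895 = 0.8495.
θ − 105° = arccos(√0.8495) = 22.8°, giving θ ≈ 105 + 22.8 = 127.8°.

θ ≈ 128°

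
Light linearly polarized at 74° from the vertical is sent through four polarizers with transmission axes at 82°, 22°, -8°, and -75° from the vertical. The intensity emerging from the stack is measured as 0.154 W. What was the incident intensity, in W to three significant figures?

I₁ = I₀ cos²(82° − 74°) = I₀ cos²(8°) = 0.9806 I₀.
I₂ = I₁ cos²(22° − 82°) = 0.9806 I₀ · cos²(60°) = 0.2452 I₀.
I₃ = I₂ cos²(-8° − 22°) = 0.2452 I₀ · cos²(30°) = 0.1839 I₀.
I₄ = I₃ cos²(-75° + 8°) = 0.1839 I₀ · cos²(67°) = 0.02807 I₀.
So 0.154 W = 0.02807 I₀, giving I₀ = 0.154/0.02807 = 5.486 W.

I₀ ≈ 5.49 W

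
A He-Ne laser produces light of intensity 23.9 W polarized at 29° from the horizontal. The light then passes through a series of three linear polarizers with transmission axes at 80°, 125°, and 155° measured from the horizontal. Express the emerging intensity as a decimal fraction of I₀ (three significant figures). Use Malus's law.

I/I₀ ≈ 0.149

By Malus's law, I₁ = 23.9 W · cos²(51°) = 9.465 W.
I₂ = I₁ · cos²(45°) = 9.465 · 0.5 = 4.733 W.
I₃ = I₂ · cos²(30°) = 4.733 · 0.75 = 3.55 W.
Transmitted fraction = 0.1485.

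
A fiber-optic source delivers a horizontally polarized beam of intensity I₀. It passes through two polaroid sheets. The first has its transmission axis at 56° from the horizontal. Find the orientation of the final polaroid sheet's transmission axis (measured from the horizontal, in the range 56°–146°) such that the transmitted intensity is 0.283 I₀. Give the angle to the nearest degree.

θ ≈ 74°

By Malus's law, I₁ = I₀ cos²(56° − 0°) = I₀ cos²(56°) = 0.3127 I₀.
Need I₂/I₀ = 0.283, so cos²(θ − 56°) = 0.283 / 0.3127 = 0.905.
θ − 56° = arccos(√0.905) = 17.9°, giving θ ≈ 56 + 17.9 = 73.9°.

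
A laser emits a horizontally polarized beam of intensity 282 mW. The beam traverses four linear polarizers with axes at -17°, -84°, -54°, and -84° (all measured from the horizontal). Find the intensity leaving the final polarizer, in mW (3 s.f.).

By Malus's law, I₁ = 282 mW · cos²(17°) = 257.9 mW.
I₂ = I₁ · cos²(67°) = 257.9 · 0.1527 = 39.37 mW.
I₃ = I₂ · cos²(30°) = 39.37 · 0.75 = 29.53 mW.
I₄ = I₃ · cos²(30°) = 29.53 · 0.75 = 22.15 mW.

I ≈ 22.1 mW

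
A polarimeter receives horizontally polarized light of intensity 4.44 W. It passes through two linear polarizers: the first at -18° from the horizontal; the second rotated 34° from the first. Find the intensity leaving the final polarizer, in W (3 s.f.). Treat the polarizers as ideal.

I ≈ 2.76 W

By Malus's law, I₁ = 4.44 W · cos²(18°) = 4.016 W.
I₂ = I₁ · cos²(34°) = 4.016 · 0.6873 = 2.76 W.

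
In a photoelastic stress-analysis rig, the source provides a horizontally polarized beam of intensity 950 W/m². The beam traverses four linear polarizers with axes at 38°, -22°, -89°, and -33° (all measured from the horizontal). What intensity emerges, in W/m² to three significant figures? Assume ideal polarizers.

I ≈ 7.04 W/m²

By Malus's law, I₁ = 950 W/m² · cos²(38°) = 589.9 W/m².
I₂ = I₁ · cos²(60°) = 589.9 · 0.25 = 147.5 W/m².
I₃ = I₂ · cos²(67°) = 147.5 · 0.1527 = 22.52 W/m².
I₄ = I₃ · cos²(56°) = 22.52 · 0.3127 = 7.041 W/m².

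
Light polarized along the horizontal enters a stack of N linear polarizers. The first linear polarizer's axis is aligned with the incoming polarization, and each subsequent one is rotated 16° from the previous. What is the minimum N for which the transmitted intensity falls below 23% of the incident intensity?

First polarizer is aligned with the polarization: full transmission.
Each further stage multiplies by cos²(16°) = 0.924.
After N polarizers: T = 0.924^(N−1). Require T < 0.23 ⇒ N−1 > ln(0.23)/ln(0.924) = 18.60, so N−1 ≥ 19 and N = 20.
Check: N=20 gives T = 0.2228 < 0.23; N=19 gives T = 0.2412.

N = 20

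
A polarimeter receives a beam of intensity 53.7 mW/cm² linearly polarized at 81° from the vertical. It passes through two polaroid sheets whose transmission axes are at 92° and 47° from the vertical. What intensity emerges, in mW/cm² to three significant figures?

I ≈ 25.9 mW/cm²

I₁ = 53.7 mW/cm² · cos²(11°) = 51.74 mW/cm².
I₂ = I₁ · cos²(45°) = 51.74 · 0.5 = 25.87 mW/cm².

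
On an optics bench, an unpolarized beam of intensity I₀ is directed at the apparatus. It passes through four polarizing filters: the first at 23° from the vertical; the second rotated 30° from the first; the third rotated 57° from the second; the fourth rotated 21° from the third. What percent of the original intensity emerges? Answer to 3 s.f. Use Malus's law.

≈ 9.70%

Unpolarized light through the first polarizer → I₁ = ½ I₀, now polarized at 23°.
I₂ = I₁ cos²(30°) = 0.5 · 0.75 I₀ = 0.375 I₀.
I₃ = I₂ cos²(57°) = 0.375 · 0.2966 I₀ = 0.1112 I₀.
I₄ = I₃ cos²(21°) = 0.1112 · 0.8716 I₀ = 0.09695 I₀.
That is 9.695% of the incident intensity.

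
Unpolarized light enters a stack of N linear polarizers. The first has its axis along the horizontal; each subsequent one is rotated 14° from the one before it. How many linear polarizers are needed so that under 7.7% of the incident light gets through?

N = 33

First polarizer halves the unpolarized light: factor 1/2.
Each further stage multiplies by cos²(14°) = 0.9415.
After N polarizers: T = 0.5·0.9415^(N−1). Require T < 0.077 ⇒ N−1 > ln(0.077/0.5)/ln(0.9415) = 31.02, so N−1 ≥ 32 and N = 33.
Check: N=33 gives T = 0.07258 < 0.077; N=32 gives T = 0.07709.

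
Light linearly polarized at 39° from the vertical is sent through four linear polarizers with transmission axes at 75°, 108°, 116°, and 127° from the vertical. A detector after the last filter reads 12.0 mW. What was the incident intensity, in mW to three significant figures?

I₁ = I₀ cos²(75° − 39°) = I₀ cos²(36°) = 0.6545 I₀.
I₂ = I₁ cos²(108° − 75°) = 0.6545 I₀ · cos²(33°) = 0.4604 I₀.
I₃ = I₂ cos²(116° − 108°) = 0.4604 I₀ · cos²(8°) = 0.4514 I₀.
I₄ = I₃ cos²(127° − 116°) = 0.4514 I₀ · cos²(11°) = 0.435 I₀.
So 12.0 mW = 0.435 I₀, giving I₀ = 12.0/0.435 = 27.59 mW.

I₀ ≈ 27.6 mW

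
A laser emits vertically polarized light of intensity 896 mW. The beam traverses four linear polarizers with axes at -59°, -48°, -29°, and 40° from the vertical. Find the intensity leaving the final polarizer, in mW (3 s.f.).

I₁ = 896 mW · cos²(59°) = 237.7 mW.
I₂ = I₁ · cos²(11°) = 237.7 · 0.9636 = 229 mW.
I₃ = I₂ · cos²(19°) = 229 · 0.894 = 204.7 mW.
I₄ = I₃ · cos²(69°) = 204.7 · 0.1284 = 26.3 mW.

I ≈ 26.3 mW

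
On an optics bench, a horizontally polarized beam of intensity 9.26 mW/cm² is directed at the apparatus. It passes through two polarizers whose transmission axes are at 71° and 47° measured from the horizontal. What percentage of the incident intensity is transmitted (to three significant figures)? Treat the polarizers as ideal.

I₁ = 9.26 mW/cm² · cos²(71°) = 0.9815 mW/cm².
I₂ = I₁ · cos²(24°) = 0.9815 · 0.8346 = 0.8191 mW/cm².
That is 8.846% of the incident intensity.

≈ 8.85%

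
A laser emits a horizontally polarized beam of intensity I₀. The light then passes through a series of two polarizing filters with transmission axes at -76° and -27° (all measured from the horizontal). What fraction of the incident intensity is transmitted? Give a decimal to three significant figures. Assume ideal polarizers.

I₁ = I₀ cos²(-76° − 0°) = I₀ cos²(76°) = 0.05853 I₀.
I₂ = I₁ cos²(-27° + 76°) = 0.05853 I₀ · cos²(49°) = 0.02519 I₀.
Transmitted fraction = 0.02519.

≈ 0.0252 I₀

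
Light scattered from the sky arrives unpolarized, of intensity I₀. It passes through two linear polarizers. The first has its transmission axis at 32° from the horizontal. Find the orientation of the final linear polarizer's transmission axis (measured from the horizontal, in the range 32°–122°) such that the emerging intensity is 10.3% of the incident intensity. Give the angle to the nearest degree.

θ ≈ 95°

Unpolarized light through the first polarizer → I₁ = ½ I₀, now polarized at 32°.
Need I₂/I₀ = 0.103, so cos²(θ − 32°) = 0.103 / 0.5 = 0.206.
θ − 32° = arccos(√0.206) = 63.0°, giving θ ≈ 32 + 63.0 = 95.0°.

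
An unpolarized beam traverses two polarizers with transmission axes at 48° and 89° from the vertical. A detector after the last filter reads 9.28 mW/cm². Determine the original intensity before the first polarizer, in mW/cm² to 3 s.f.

I₀ ≈ 32.6 mW/cm²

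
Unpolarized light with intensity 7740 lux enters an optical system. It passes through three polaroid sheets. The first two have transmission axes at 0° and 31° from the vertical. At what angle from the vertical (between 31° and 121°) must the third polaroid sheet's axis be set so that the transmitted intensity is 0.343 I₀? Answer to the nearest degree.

θ ≈ 46°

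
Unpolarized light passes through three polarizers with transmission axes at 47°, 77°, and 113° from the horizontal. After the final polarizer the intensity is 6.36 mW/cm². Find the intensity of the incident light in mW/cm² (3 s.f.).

I₀ ≈ 25.9 mW/cm²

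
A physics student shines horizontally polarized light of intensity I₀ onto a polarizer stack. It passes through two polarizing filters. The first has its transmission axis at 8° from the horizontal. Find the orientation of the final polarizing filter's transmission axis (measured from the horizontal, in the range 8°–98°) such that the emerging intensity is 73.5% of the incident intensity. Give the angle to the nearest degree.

θ ≈ 38°

I₁ = I₀ cos²(8° − 0°) = I₀ cos²(8°) = 0.9806 I₀.
Need I₂/I₀ = 0.735, so cos²(θ − 8°) = 0.735 / 0.9806 = 0.7495.
θ − 8° = arccos(√0.7495) = 30.0°, giving θ ≈ 8 + 30.0 = 38.0°.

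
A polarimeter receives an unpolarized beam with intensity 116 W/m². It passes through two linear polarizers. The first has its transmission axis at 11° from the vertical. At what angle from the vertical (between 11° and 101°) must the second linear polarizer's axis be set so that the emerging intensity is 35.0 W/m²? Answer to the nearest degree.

θ ≈ 50°

Unpolarized light through the first polarizer → I₁ = ½ I₀, now polarized at 11°.
Target fraction: 35.0 / 116 W/m² = 0.3017 of I₀.
Need I₂/I₀ = 0.3017, so cos²(θ − 11°) = 0.3017 / 0.5 = 0.6034.
θ − 11° = arccos(√0.6034) = 39.0°, giving θ ≈ 11 + 39.0 = 50.0°.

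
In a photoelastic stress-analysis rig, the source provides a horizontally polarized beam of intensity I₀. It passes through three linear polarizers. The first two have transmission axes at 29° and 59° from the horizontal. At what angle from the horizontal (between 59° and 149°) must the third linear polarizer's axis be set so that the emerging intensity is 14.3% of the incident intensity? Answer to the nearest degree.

θ ≈ 119°

I₁ = I₀ cos²(29° − 0°) = I₀ cos²(29°) = 0.765 I₀.
I₂ = I₁ cos²(59° − 29°) = 0.765 I₀ · cos²(30°) = 0.5737 I₀.
Need I₃/I₀ = 0.143, so cos²(θ − 59°) = 0.143 / 0.5737 = 0.2493.
θ − 59° = arccos(√0.2493) = 60.0°, giving θ ≈ 59 + 60.0 = 119.0°.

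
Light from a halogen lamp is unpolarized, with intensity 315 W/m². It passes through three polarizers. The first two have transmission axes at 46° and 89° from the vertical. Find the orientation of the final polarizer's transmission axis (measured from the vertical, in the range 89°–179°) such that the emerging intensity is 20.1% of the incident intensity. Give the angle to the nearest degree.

θ ≈ 119°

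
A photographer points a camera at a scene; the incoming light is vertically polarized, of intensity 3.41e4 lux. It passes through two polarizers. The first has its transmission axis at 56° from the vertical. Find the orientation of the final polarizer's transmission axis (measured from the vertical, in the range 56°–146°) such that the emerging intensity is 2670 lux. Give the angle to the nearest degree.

By Malus's law, I₁ = I₀ cos²(56° − 0°) = I₀ cos²(56°) = 0.3127 I₀.
Target fraction: 2670 / 3.41e4 lux = 0.0783 of I₀.
Need I₂/I₀ = 0.0783, so cos²(θ − 56°) = 0.0783 / 0.3127 = 0.2504.
θ − 56° = arccos(√0.2504) = 60.0°, giving θ ≈ 56 + 60.0 = 116.0°.

θ ≈ 116°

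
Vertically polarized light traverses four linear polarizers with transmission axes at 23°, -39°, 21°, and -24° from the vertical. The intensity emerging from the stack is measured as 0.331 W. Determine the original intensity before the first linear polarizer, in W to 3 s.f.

I₀ ≈ 14.2 W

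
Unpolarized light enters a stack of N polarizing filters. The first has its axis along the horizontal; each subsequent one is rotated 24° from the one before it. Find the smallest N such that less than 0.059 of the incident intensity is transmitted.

N = 13

First polarizer halves the unpolarized light: factor 1/2.
Each further stage multiplies by cos²(24°) = 0.8346.
After N polarizers: T = 0.5·0.8346^(N−1). Require T < 0.059 ⇒ N−1 > ln(0.059/0.5)/ln(0.8346) = 11.82, so N−1 ≥ 12 and N = 13.
Check: N=13 gives T = 0.05708 < 0.059; N=12 gives T = 0.0684.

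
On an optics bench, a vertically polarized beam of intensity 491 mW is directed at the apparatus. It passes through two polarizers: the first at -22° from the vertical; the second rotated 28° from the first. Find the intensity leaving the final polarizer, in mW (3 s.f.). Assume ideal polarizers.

By Malus's law, I₁ = 491 mW · cos²(22°) = 422.1 mW.
I₂ = I₁ · cos²(28°) = 422.1 · 0.7796 = 329.1 mW.

I ≈ 329 mW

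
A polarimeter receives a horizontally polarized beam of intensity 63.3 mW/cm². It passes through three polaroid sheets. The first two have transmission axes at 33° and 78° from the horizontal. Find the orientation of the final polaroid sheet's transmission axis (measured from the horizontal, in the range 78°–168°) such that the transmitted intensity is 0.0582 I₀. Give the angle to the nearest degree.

θ ≈ 144°

I₁ = I₀ cos²(33° − 0°) = I₀ cos²(33°) = 0.7034 I₀.
I₂ = I₁ cos²(78° − 33°) = 0.7034 I₀ · cos²(45°) = 0.3517 I₀.
Need I₃/I₀ = 0.0582, so cos²(θ − 78°) = 0.0582 / 0.3517 = 0.1655.
θ − 78° = arccos(√0.1655) = 66.0°, giving θ ≈ 78 + 66.0 = 144.0°.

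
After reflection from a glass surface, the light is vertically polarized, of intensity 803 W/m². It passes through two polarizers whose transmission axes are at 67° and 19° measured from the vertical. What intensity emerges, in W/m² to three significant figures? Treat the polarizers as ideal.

I ≈ 54.9 W/m²

By Malus's law, I₁ = 803 W/m² · cos²(67°) = 122.6 W/m².
I₂ = I₁ · cos²(48°) = 122.6 · 0.4477 = 54.89 W/m².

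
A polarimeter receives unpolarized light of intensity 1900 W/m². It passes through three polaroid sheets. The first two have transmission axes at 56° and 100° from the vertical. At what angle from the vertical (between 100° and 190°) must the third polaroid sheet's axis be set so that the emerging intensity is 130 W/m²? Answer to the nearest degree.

Unpolarized light through the first polarizer → I₁ = ½ I₀, now polarized at 56°.
I₂ = I₁ cos²(100° − 56°) = 0.5 I₀ · cos²(44°) = 0.2587 I₀.
Target fraction: 130 / 1900 W/m² = 0.06842 of I₀.
Need I₃/I₀ = 0.06842, so cos²(θ − 100°) = 0.06842 / 0.2587 = 0.2645.
θ − 100° = arccos(√0.2645) = 59.1°, giving θ ≈ 100 + 59.1 = 159.1°.

θ ≈ 159°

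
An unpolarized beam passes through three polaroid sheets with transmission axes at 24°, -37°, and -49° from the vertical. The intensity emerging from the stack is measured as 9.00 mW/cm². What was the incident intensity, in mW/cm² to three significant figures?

I₀ ≈ 80.0 mW/cm²

Unpolarized light through the first polarizer → I₁ = ½ I₀, now polarized at 24°.
I₂ = I₁ cos²(-37° − 24°) = 0.5 I₀ · cos²(61°) = 0.1175 I₀.
I₃ = I₂ cos²(-49° + 37°) = 0.1175 I₀ · cos²(12°) = 0.1124 I₀.
So 9.00 mW/cm² = 0.1124 I₀, giving I₀ = 9.00/0.1124 = 80.04 mW/cm².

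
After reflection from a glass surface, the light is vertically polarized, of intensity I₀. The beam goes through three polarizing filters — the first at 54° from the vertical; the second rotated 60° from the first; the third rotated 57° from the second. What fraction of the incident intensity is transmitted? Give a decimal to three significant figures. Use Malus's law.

≈ 0.0256 I₀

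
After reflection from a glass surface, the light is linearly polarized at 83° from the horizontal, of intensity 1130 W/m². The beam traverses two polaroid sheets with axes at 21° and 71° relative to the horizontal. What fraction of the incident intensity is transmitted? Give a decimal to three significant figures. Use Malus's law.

I/I₀ ≈ 0.0911

By Malus's law, I₁ = 1130 W/m² · cos²(62°) = 249.1 W/m².
I₂ = I₁ · cos²(50°) = 249.1 · 0.4132 = 102.9 W/m².
Transmitted fraction = 0.09107.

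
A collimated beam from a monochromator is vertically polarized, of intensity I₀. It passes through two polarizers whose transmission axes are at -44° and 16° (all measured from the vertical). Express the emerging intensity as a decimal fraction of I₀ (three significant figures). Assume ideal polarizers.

I₁ = I₀ cos²(-44° − 0°) = I₀ cos²(44°) = 0.5174 I₀.
I₂ = I₁ cos²(16° + 44°) = 0.5174 I₀ · cos²(60°) = 0.1294 I₀.
Transmitted fraction = 0.1294.

≈ 0.129 I₀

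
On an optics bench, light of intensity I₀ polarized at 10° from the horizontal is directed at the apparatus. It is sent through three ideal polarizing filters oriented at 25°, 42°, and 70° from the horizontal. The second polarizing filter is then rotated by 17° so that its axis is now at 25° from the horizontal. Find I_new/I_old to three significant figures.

I_new/I_old ≈ 0.701

Before rotation:
By Malus's law, I₁ = I₀ cos²(25° − 10°) = I₀ cos²(15°) = 0.933 I₀.
I₂ = I₁ cos²(42° − 25°) = 0.933 I₀ · cos²(17°) = 0.8533 I₀.
I₃ = I₂ cos²(70° − 42°) = 0.8533 I₀ · cos²(28°) = 0.6652 I₀.
After rotation:
I₁ = I₀ cos²(25° − 10°) = I₀ cos²(15°) = 0.933 I₀.
I₂ = I₁ cos²(25° − 25°) = 0.933 I₀ · cos²(0°) = 0.933 I₀.
I₃ = I₂ cos²(70° − 25°) = 0.933 I₀ · cos²(45°) = 0.4665 I₀.
Ratio = 0.4665 / 0.6652 = 0.7013.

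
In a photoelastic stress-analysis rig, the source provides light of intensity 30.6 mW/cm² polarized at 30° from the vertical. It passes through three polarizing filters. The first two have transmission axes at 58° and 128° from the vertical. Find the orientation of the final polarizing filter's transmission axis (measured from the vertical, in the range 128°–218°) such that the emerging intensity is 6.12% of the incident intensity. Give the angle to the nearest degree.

θ ≈ 163°

By Malus's law, I₁ = I₀ cos²(58° − 30°) = I₀ cos²(28°) = 0.7796 I₀.
I₂ = I₁ cos²(128° − 58°) = 0.7796 I₀ · cos²(70°) = 0.0912 I₀.
Need I₃/I₀ = 0.0612, so cos²(θ − 128°) = 0.0612 / 0.0912 = 0.6711.
θ − 128° = arccos(√0.6711) = 35.0°, giving θ ≈ 128 + 35.0 = 163.0°.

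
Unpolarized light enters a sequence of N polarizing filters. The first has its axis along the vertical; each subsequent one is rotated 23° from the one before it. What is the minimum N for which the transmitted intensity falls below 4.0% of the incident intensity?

First polarizer halves the unpolarized light: factor 1/2.
Each further stage multiplies by cos²(23°) = 0.8473.
After N polarizers: T = 0.5·0.8473^(N−1). Require T < 0.040 ⇒ N−1 > ln(0.040/0.5)/ln(0.8473) = 15.25, so N−1 ≥ 16 and N = 17.
Check: N=17 gives T = 0.0353 < 0.040; N=16 gives T = 0.04166.

N = 17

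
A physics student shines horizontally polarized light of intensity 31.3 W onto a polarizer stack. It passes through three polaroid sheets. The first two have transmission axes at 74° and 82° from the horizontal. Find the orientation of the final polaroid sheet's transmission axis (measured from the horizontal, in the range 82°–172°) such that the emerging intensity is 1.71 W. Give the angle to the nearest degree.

θ ≈ 113°

By Malus's law, I₁ = I₀ cos²(74° − 0°) = I₀ cos²(74°) = 0.07598 I₀.
I₂ = I₁ cos²(82° − 74°) = 0.07598 I₀ · cos²(8°) = 0.0745 I₀.
Target fraction: 1.71 / 31.3 W = 0.05463 of I₀.
Need I₃/I₀ = 0.05463, so cos²(θ − 82°) = 0.05463 / 0.0745 = 0.7333.
θ − 82° = arccos(√0.7333) = 31.1°, giving θ ≈ 82 + 31.1 = 113.1°.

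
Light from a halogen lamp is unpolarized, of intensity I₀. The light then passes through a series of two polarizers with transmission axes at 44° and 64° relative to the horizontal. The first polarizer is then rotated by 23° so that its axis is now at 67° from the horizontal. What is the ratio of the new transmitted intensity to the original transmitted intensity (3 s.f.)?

I_new/I_old ≈ 1.13

Before rotation:
Unpolarized light through the first polarizer → I₁ = ½ I₀, now polarized at 44°.
I₂ = I₁ cos²(64° − 44°) = 0.5 I₀ · cos²(20°) = 0.4415 I₀.
After rotation:
Unpolarized light through the first polarizer → I₁ = ½ I₀, now polarized at 67°.
I₂ = I₁ cos²(64° − 67°) = 0.5 I₀ · cos²(3°) = 0.4986 I₀.
Ratio = 0.4986 / 0.4415 = 1.129.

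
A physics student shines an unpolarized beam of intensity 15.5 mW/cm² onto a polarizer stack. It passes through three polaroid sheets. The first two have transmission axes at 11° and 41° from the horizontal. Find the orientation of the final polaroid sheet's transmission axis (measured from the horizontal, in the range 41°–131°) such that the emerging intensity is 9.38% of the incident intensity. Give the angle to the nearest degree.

Unpolarized light through the first polarizer → I₁ = ½ I₀, now polarized at 11°.
I₂ = I₁ cos²(41° − 11°) = 0.5 I₀ · cos²(30°) = 0.375 I₀.
Need I₃/I₀ = 0.0938, so cos²(θ − 41°) = 0.0938 / 0.375 = 0.2501.
θ − 41° = arccos(√0.2501) = 60.0°, giving θ ≈ 41 + 60.0 = 101.0°.

θ ≈ 101°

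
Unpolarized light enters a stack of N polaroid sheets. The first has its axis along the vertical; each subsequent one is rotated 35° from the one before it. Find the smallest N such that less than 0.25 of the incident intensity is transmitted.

N = 3

First polarizer halves the unpolarized light: factor 1/2.
Each further stage multiplies by cos²(35°) = 0.671.
After N polarizers: T = 0.5·0.671^(N−1). Require T < 0.25 ⇒ N−1 > ln(0.25/0.5)/ln(0.671) = 1.74, so N−1 ≥ 2 and N = 3.
Check: N=3 gives T = 0.2251 < 0.25; N=2 gives T = 0.3355.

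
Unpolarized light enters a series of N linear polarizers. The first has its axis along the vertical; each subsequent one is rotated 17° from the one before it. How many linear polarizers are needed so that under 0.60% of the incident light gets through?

N = 51

First polarizer halves the unpolarized light: factor 1/2.
Each further stage multiplies by cos²(17°) = 0.9145.
After N polarizers: T = 0.5·0.9145^(N−1). Require T < 0.0060 ⇒ N−1 > ln(0.0060/0.5)/ln(0.9145) = 49.50, so N−1 ≥ 50 and N = 51.
Check: N=51 gives T = 0.005736 < 0.0060; N=50 gives T = 0.006272.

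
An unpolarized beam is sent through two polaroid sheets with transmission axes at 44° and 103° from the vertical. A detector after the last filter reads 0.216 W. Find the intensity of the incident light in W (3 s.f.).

Unpolarized light through the first polarizer → I₁ = ½ I₀, now polarized at 44°.
I₂ = I₁ cos²(103° − 44°) = 0.5 I₀ · cos²(59°) = 0.1326 I₀.
So 0.216 W = 0.1326 I₀, giving I₀ = 0.216/0.1326 = 1.629 W.

I₀ ≈ 1.63 W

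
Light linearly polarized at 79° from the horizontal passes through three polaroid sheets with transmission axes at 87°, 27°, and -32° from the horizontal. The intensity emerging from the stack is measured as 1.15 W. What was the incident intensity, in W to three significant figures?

I₀ ≈ 17.7 W

I₁ = I₀ cos²(87° − 79°) = I₀ cos²(8°) = 0.9806 I₀.
I₂ = I₁ cos²(27° − 87°) = 0.9806 I₀ · cos²(60°) = 0.2452 I₀.
I₃ = I₂ cos²(-32° − 27°) = 0.2452 I₀ · cos²(59°) = 0.06503 I₀.
So 1.15 W = 0.06503 I₀, giving I₀ = 1.15/0.06503 = 17.68 W.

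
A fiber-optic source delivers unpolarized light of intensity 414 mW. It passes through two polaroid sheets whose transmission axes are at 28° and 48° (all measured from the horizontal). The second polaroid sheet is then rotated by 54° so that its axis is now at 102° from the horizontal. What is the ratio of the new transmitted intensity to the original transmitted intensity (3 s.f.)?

I_new/I_old ≈ 0.0860

Before rotation:
Unpolarized light through the first polarizer → I₁ = ½ I₀, now polarized at 28°.
I₂ = I₁ cos²(48° − 28°) = 0.5 I₀ · cos²(20°) = 0.4415 I₀.
After rotation:
Unpolarized light through the first polarizer → I₁ = ½ I₀, now polarized at 28°.
I₂ = I₁ cos²(102° − 28°) = 0.5 I₀ · cos²(74°) = 0.03799 I₀.
Ratio = 0.03799 / 0.4415 = 0.08604.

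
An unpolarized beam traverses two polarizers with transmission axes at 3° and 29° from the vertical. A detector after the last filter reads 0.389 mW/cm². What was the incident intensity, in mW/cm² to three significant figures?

I₀ ≈ 0.963 mW/cm²

Unpolarized light through the first polarizer → I₁ = ½ I₀, now polarized at 3°.
I₂ = I₁ cos²(29° − 3°) = 0.5 I₀ · cos²(26°) = 0.4039 I₀.
So 0.389 mW/cm² = 0.4039 I₀, giving I₀ = 0.389/0.4039 = 0.9631 mW/cm².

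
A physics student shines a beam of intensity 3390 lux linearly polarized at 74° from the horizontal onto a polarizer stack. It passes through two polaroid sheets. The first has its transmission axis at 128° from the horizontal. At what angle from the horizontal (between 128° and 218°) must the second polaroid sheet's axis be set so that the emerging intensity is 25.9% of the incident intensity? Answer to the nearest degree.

θ ≈ 158°

By Malus's law, I₁ = I₀ cos²(128° − 74°) = I₀ cos²(54°) = 0.3455 I₀.
Need I₂/I₀ = 0.259, so cos²(θ − 128°) = 0.259 / 0.3455 = 0.7497.
θ − 128° = arccos(√0.7497) = 30.0°, giving θ ≈ 128 + 30.0 = 158.0°.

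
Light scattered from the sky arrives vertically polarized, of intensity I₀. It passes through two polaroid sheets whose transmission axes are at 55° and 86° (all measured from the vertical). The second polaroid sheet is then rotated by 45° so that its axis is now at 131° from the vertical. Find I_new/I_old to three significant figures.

Before rotation:
I₁ = I₀ cos²(55° − 0°) = I₀ cos²(55°) = 0.329 I₀.
I₂ = I₁ cos²(86° − 55°) = 0.329 I₀ · cos²(31°) = 0.2417 I₀.
After rotation:
I₁ = I₀ cos²(55° − 0°) = I₀ cos²(55°) = 0.329 I₀.
I₂ = I₁ cos²(131° − 55°) = 0.329 I₀ · cos²(76°) = 0.01925 I₀.
Ratio = 0.01925 / 0.2417 = 0.07966.

I_new/I_old ≈ 0.0797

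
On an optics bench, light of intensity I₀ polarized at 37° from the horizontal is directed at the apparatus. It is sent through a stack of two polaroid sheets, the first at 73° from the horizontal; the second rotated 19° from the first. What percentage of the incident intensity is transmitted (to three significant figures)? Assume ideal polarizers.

≈ 58.5%

By Malus's law, I₁ = I₀ cos²(73° − 37°) = I₀ cos²(36°) = 0.6545 I₀.
I₂ = I₁ cos²(19°) = 0.6545 · 0.894 I₀ = 0.5851 I₀.
That is 58.51% of the incident intensity.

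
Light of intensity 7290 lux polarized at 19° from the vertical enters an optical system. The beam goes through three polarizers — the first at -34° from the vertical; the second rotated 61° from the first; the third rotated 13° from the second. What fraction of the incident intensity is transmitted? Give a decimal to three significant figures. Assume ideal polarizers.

I/I₀ ≈ 0.0808

By Malus's law, I₁ = 7290 lux · cos²(53°) = 2640 lux.
I₂ = I₁ · cos²(61°) = 2640 · 0.235 = 620.6 lux.
I₃ = I₂ · cos²(13°) = 620.6 · 0.9494 = 589.2 lux.
Transmitted fraction = 0.08082.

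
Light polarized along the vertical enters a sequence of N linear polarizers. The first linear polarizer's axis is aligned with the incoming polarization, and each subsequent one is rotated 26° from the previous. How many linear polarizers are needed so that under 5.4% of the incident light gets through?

N = 15

First polarizer is aligned with the polarization: full transmission.
Each further stage multiplies by cos²(26°) = 0.8078.
After N polarizers: T = 0.8078^(N−1). Require T < 0.054 ⇒ N−1 > ln(0.054)/ln(0.8078) = 13.68, so N−1 ≥ 14 and N = 15.
Check: N=15 gives T = 0.05041 < 0.054; N=14 gives T = 0.0624.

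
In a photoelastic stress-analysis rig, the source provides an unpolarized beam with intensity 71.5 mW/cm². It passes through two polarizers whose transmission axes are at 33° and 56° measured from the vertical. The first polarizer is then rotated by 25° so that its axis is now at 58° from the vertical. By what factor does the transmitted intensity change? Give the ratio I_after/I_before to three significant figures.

Before rotation:
Unpolarized light through the first polarizer → I₁ = ½ I₀, now polarized at 33°.
I₂ = I₁ cos²(56° − 33°) = 0.5 I₀ · cos²(23°) = 0.4237 I₀.
After rotation:
Unpolarized light through the first polarizer → I₁ = ½ I₀, now polarized at 58°.
I₂ = I₁ cos²(56° − 58°) = 0.5 I₀ · cos²(2°) = 0.4994 I₀.
Ratio = 0.4994 / 0.4237 = 1.179.

I_new/I_old ≈ 1.18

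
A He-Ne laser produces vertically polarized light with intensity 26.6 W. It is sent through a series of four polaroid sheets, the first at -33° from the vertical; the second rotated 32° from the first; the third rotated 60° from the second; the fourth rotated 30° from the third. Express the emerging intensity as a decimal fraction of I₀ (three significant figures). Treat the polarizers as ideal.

I/I₀ ≈ 0.0948

I₁ = 26.6 W · cos²(33°) = 18.71 W.
I₂ = I₁ · cos²(32°) = 18.71 · 0.7192 = 13.46 W.
I₃ = I₂ · cos²(60°) = 13.46 · 0.25 = 3.364 W.
I₄ = I₃ · cos²(30°) = 3.364 · 0.75 = 2.523 W.
Transmitted fraction = 0.09485.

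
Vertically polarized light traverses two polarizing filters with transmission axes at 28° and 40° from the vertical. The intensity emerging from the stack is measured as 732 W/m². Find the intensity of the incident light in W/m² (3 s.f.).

By Malus's law, I₁ = I₀ cos²(28° − 0°) = I₀ cos²(28°) = 0.7796 I₀.
I₂ = I₁ cos²(40° − 28°) = 0.7796 I₀ · cos²(12°) = 0.7459 I₀.
So 732 W/m² = 0.7459 I₀, giving I₀ = 732/0.7459 = 981.4 W/m².

I₀ ≈ 981 W/m²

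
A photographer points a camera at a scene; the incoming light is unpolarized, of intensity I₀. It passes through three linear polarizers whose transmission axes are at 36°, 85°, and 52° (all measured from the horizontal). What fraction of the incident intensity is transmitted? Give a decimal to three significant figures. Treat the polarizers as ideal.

≈ 0.151 I₀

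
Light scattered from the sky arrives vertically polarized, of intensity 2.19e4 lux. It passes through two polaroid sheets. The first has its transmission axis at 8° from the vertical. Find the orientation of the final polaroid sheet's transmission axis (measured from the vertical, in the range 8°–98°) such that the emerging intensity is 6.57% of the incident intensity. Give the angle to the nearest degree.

I₁ = I₀ cos²(8° − 0°) = I₀ cos²(8°) = 0.9806 I₀.
Need I₂/I₀ = 0.0657, so cos²(θ − 8°) = 0.0657 / 0.9806 = 0.067.
θ − 8° = arccos(√0.067) = 75.0°, giving θ ≈ 8 + 75.0 = 83.0°.

θ ≈ 83°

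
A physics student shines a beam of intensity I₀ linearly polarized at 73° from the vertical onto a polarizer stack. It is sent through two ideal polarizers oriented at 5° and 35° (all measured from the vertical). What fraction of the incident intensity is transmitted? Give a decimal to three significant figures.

≈ 0.105 I₀

I₁ = I₀ cos²(5° − 73°) = I₀ cos²(68°) = 0.1403 I₀.
I₂ = I₁ cos²(35° − 5°) = 0.1403 I₀ · cos²(30°) = 0.1052 I₀.
Transmitted fraction = 0.1052.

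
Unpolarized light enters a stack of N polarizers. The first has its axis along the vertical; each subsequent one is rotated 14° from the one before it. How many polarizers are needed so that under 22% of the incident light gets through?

N = 15

First polarizer halves the unpolarized light: factor 1/2.
Each further stage multiplies by cos²(14°) = 0.9415.
After N polarizers: T = 0.5·0.9415^(N−1). Require T < 0.22 ⇒ N−1 > ln(0.22/0.5)/ln(0.9415) = 13.61, so N−1 ≥ 14 and N = 15.
Check: N=15 gives T = 0.2149 < 0.22; N=14 gives T = 0.2283.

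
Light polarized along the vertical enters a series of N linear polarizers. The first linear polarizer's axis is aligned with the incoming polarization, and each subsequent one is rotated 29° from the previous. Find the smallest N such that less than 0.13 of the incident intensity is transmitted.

First polarizer is aligned with the polarization: full transmission.
Each further stage multiplies by cos²(29°) = 0.765.
After N polarizers: T = 0.765^(N−1). Require T < 0.13 ⇒ N−1 > ln(0.13)/ln(0.765) = 7.61, so N−1 ≥ 8 and N = 9.
Check: N=9 gives T = 0.1172 < 0.13; N=8 gives T = 0.1533.

N = 9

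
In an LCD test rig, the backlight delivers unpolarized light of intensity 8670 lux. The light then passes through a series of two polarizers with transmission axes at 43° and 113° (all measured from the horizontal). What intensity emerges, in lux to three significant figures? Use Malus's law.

Unpolarized light through the first polarizer → I₁ = 8670 lux/2 = 4335 lux, polarized at 43°.
I₂ = I₁ · cos²(70°) = 4335 · 0.117 = 507.1 lux.

I ≈ 507 lux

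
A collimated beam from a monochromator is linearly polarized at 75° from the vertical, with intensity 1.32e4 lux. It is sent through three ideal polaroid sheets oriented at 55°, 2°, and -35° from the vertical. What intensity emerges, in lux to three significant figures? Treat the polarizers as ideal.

I₁ = 1.32e4 lux · cos²(20°) = 1.166e+04 lux.
I₂ = I₁ · cos²(53°) = 1.166e+04 · 0.3622 = 4222 lux.
I₃ = I₂ · cos²(37°) = 4222 · 0.6378 = 2693 lux.

I ≈ 2690 lux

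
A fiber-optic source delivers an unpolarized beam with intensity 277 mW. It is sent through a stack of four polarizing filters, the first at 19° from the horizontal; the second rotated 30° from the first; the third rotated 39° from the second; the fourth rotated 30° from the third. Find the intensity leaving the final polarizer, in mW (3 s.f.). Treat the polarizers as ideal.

Unpolarized light through the first polarizer → I₁ = 277 mW/2 = 138.5 mW, polarized at 19°.
I₂ = I₁ · cos²(30°) = 138.5 · 0.75 = 103.9 mW.
I₃ = I₂ · cos²(39°) = 103.9 · 0.604 = 62.74 mW.
I₄ = I₃ · cos²(30°) = 62.74 · 0.75 = 47.05 mW.

I ≈ 47.1 mW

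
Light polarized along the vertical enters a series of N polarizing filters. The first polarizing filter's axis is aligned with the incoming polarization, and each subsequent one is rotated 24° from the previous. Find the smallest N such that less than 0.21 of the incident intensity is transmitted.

N = 10

First polarizer is aligned with the polarization: full transmission.
Each further stage multiplies by cos²(24°) = 0.8346.
After N polarizers: T = 0.8346^(N−1). Require T < 0.21 ⇒ N−1 > ln(0.21)/ln(0.8346) = 8.63, so N−1 ≥ 9 and N = 10.
Check: N=10 gives T = 0.1964 < 0.21; N=9 gives T = 0.2353.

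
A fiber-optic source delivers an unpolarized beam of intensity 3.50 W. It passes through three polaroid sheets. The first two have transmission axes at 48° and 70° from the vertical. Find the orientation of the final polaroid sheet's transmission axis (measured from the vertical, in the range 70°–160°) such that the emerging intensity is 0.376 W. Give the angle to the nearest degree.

Unpolarized light through the first polarizer → I₁ = ½ I₀, now polarized at 48°.
I₂ = I₁ cos²(70° − 48°) = 0.5 I₀ · cos²(22°) = 0.4298 I₀.
Target fraction: 0.376 / 3.50 W = 0.1074 of I₀.
Need I₃/I₀ = 0.1074, so cos²(θ − 70°) = 0.1074 / 0.4298 = 0.2499.
θ − 70° = arccos(√0.2499) = 60.0°, giving θ ≈ 70 + 60.0 = 130.0°.

θ ≈ 130°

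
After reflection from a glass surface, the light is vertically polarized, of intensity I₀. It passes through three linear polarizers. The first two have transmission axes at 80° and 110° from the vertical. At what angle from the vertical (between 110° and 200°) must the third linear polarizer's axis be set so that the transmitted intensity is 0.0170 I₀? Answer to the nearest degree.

I₁ = I₀ cos²(80° − 0°) = I₀ cos²(80°) = 0.03015 I₀.
I₂ = I₁ cos²(110° − 80°) = 0.03015 I₀ · cos²(30°) = 0.02262 I₀.
Need I₃/I₀ = 0.017, so cos²(θ − 110°) = 0.017 / 0.02262 = 0.7517.
θ − 110° = arccos(√0.7517) = 29.9°, giving θ ≈ 110 + 29.9 = 139.9°.

θ ≈ 140°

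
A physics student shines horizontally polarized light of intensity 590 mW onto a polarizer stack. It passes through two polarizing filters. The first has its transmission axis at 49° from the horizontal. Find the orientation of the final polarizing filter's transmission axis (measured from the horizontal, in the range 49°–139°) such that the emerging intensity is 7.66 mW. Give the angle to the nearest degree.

θ ≈ 129°

I₁ = I₀ cos²(49° − 0°) = I₀ cos²(49°) = 0.4304 I₀.
Target fraction: 7.66 / 590 mW = 0.01298 of I₀.
Need I₂/I₀ = 0.01298, so cos²(θ − 49°) = 0.01298 / 0.4304 = 0.03016.
θ − 49° = arccos(√0.03016) = 80.0°, giving θ ≈ 49 + 80.0 = 129.0°.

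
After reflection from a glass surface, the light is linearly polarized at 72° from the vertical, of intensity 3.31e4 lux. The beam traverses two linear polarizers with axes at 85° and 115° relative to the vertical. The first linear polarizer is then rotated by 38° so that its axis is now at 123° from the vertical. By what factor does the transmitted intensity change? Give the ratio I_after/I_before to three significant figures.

I_new/I_old ≈ 0.545

Before rotation:
I₁ = I₀ cos²(85° − 72°) = I₀ cos²(13°) = 0.9494 I₀.
I₂ = I₁ cos²(115° − 85°) = 0.9494 I₀ · cos²(30°) = 0.712 I₀.
After rotation:
I₁ = I₀ cos²(123° − 72°) = I₀ cos²(51°) = 0.396 I₀.
I₂ = I₁ cos²(115° − 123°) = 0.396 I₀ · cos²(8°) = 0.3884 I₀.
Ratio = 0.3884 / 0.712 = 0.5454.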